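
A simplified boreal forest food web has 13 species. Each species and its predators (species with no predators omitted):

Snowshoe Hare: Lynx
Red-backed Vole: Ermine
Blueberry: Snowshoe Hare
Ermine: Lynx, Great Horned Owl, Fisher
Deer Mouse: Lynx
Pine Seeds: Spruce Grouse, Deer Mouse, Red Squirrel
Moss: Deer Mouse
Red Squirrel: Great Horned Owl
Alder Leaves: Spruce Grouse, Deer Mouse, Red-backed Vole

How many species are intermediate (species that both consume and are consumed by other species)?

5

Intermediate species (has both prey and predators): Deer Mouse, Red Squirrel, Red-backed Vole, Snowshoe Hare, Ermine.
Count: 5.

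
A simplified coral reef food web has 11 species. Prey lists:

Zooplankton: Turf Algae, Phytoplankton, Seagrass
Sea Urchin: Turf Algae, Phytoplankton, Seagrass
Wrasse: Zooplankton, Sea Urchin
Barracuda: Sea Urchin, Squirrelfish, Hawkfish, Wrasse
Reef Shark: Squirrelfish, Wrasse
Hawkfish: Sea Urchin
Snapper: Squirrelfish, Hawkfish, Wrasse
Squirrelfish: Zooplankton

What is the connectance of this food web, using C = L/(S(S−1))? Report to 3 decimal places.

C = 0.173

The web has S = 11 species and L = 19 feeding links.
C = L / (S(S−1)) = 19 / 110 = 0.1727 ≈ 0.173.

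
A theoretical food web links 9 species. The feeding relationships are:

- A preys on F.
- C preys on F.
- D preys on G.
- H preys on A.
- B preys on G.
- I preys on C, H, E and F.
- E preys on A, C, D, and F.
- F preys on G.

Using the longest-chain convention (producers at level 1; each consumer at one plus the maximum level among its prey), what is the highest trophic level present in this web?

5

Producers (level 1): G.
G → F → A → H → I gives I level 5.
No species has a prey at level 5, so no species reaches level 6.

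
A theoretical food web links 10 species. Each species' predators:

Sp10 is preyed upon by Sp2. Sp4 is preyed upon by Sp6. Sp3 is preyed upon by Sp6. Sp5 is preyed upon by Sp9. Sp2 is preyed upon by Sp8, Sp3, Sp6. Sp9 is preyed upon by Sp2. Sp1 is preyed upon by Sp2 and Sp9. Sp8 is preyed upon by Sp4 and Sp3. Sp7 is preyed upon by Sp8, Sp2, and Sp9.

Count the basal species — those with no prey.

4

Basal species (no prey listed): Sp5, Sp10, Sp1, Sp7.
Count: 4.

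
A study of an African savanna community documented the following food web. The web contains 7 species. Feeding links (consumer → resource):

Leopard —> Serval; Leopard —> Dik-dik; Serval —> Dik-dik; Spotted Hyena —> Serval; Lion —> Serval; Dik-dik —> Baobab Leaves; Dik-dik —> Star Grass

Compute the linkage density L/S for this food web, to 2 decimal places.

L/S = 1.00

There are L = 7 links among S = 7 species.
L/S = 7/7 = 1.0000 ≈ 1.00.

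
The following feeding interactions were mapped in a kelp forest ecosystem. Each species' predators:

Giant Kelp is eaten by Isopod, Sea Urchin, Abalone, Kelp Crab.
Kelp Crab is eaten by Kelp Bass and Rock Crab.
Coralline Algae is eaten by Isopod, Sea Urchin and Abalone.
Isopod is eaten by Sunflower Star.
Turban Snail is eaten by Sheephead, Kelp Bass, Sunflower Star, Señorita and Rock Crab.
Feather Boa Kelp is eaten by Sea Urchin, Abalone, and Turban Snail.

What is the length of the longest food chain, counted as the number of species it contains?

One longest chain: Giant Kelp → Isopod → Sunflower Star.
It has 3 species and 2 links.

3 species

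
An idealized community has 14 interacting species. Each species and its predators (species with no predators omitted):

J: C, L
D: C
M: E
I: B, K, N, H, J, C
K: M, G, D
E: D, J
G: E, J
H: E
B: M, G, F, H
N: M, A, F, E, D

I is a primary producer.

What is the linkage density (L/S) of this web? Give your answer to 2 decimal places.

There are L = 27 links among S = 14 species.
L/S = 27/14 = 1.9286 ≈ 1.93.

L/S = 1.93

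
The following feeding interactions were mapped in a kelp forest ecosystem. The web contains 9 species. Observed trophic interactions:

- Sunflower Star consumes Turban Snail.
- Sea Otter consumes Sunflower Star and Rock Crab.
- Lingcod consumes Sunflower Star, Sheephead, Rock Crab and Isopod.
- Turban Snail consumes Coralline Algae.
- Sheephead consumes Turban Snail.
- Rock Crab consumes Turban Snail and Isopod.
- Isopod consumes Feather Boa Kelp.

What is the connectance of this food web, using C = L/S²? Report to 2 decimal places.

C = 0.15

The web has S = 9 species and L = 12 feeding links.
C = L / S² = 12 / 81 = 0.1481 ≈ 0.15.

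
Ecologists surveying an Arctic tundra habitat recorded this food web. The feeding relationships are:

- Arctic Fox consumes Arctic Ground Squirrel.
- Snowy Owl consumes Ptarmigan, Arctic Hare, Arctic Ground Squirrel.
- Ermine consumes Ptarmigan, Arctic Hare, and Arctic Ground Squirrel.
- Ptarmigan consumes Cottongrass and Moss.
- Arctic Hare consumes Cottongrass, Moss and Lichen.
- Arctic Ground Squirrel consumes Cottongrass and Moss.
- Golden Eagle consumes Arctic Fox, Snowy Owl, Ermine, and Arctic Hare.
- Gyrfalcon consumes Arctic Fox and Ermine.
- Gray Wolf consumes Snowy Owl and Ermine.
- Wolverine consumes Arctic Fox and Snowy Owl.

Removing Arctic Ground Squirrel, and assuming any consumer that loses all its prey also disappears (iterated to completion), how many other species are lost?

Remove Arctic Ground Squirrel.
Round 1: Arctic Fox (all prey gone) → extinct.
No further losses. Total secondary extinctions: 1.

1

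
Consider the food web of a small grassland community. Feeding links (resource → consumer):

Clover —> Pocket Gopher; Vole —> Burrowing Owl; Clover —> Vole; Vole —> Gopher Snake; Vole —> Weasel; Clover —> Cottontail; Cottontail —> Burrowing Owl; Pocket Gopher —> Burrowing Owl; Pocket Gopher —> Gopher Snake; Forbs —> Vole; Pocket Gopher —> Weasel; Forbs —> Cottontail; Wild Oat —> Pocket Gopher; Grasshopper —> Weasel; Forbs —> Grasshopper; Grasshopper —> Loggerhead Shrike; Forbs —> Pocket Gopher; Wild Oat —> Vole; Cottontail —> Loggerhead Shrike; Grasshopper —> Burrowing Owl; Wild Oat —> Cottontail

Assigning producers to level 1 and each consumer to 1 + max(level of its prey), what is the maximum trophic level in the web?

3

Producers (level 1): Clover, Forbs, Wild Oat.
Forbs → Grasshopper → Loggerhead Shrike gives Loggerhead Shrike level 3.
No species has a prey at level 3, so no species reaches level 4.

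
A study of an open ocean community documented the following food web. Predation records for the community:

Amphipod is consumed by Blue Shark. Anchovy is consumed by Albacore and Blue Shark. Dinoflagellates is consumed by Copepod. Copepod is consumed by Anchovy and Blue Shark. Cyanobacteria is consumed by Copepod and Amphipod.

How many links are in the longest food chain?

3 links

One longest chain: Dinoflagellates → Copepod → Anchovy → Albacore.
It has 4 species and 3 links.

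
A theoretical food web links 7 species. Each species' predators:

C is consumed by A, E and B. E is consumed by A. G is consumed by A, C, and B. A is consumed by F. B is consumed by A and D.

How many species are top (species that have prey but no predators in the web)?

2

Top species (has prey, but nothing eats it): D, F.
Count: 2.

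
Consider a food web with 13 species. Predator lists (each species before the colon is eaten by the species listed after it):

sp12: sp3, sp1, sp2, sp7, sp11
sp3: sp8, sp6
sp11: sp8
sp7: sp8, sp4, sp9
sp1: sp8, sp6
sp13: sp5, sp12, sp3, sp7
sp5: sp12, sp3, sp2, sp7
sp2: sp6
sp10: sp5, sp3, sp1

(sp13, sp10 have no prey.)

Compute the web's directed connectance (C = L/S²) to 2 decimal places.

The web has S = 13 species and L = 25 feeding links.
C = L / S² = 25 / 169 = 0.1479 ≈ 0.15.

C = 0.15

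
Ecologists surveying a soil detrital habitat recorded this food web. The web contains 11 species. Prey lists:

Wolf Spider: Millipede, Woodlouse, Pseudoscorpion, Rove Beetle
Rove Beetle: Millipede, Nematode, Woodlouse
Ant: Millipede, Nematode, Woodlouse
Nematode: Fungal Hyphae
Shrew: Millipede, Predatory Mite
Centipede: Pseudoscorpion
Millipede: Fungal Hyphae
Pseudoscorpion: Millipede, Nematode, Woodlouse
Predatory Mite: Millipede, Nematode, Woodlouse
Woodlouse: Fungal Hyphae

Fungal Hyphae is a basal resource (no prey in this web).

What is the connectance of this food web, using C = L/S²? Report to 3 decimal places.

The web has S = 11 species and L = 22 feeding links.
C = L / S² = 22 / 121 = 0.1818 ≈ 0.182.

C = 0.182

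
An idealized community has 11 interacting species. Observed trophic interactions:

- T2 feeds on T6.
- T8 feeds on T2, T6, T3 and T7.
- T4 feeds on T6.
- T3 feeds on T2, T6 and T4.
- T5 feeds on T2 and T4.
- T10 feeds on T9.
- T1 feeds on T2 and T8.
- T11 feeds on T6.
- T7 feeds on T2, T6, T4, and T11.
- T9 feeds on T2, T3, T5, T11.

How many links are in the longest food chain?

4 links

One longest chain: T6 → T2 → T7 → T8 → T1.
It has 5 species and 4 links.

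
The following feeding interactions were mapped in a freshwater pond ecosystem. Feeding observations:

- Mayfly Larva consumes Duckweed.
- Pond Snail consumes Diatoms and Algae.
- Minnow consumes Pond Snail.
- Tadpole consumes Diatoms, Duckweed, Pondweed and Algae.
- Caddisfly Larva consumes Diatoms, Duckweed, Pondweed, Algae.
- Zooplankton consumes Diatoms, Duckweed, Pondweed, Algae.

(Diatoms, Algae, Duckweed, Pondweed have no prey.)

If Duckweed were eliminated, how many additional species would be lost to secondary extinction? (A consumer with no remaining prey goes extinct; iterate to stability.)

Remove Duckweed.
Round 1: Mayfly Larva (all prey gone) → extinct.
No further losses. Total secondary extinctions: 1.

1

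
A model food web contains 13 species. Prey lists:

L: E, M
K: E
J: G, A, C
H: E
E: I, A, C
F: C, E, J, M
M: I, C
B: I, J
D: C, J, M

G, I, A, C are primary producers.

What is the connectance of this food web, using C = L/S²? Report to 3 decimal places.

The web has S = 13 species and L = 21 feeding links.
C = L / S² = 21 / 169 = 0.1243 ≈ 0.124.

C = 0.124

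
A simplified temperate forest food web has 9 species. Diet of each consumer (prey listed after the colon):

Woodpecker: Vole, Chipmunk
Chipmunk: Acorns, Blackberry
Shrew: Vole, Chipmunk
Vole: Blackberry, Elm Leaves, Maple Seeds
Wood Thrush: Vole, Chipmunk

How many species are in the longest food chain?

3 species

One longest chain: Blackberry → Vole → Woodpecker.
It has 3 species and 2 links.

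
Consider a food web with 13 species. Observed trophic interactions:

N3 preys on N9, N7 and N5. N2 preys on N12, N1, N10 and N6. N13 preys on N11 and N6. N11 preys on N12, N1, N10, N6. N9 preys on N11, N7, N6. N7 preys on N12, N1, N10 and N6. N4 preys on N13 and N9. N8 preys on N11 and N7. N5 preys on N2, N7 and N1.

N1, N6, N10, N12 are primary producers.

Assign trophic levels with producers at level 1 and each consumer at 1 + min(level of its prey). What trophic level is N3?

Trophic level 3

N6 is a producer → level 1.
N9 eats N6 → level 2.
N3 eats N9 → level 3.
No prey of N3 is below level 2, so 3 is the minimum.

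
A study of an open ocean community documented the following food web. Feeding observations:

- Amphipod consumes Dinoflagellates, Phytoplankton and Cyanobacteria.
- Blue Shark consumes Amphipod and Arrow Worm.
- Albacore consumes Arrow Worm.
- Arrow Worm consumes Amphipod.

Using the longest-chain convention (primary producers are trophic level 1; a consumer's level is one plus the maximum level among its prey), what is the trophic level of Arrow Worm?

Cyanobacteria is a producer → level 1.
Amphipod eats Cyanobacteria (level 1); other prey at levels: Phytoplankton 1, Dinoflagellates 1 → level 2.
Arrow Worm eats Amphipod → level 3.

Trophic level 3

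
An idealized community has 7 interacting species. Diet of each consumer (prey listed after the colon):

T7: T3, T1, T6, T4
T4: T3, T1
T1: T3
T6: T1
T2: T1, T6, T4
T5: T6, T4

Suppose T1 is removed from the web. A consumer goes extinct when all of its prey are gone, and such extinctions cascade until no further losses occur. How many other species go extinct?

1

Remove T1.
Round 1: T6 (all prey gone) → extinct.
No further losses. Total secondary extinctions: 1.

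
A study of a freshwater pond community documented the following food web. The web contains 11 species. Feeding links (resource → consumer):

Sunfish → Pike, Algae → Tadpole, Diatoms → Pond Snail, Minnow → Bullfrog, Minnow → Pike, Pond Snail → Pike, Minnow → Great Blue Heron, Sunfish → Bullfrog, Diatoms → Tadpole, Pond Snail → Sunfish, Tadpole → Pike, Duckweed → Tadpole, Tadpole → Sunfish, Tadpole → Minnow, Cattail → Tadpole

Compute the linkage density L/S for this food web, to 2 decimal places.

There are L = 15 links among S = 11 species.
L/S = 15/11 = 1.3636 ≈ 1.36.

L/S = 1.36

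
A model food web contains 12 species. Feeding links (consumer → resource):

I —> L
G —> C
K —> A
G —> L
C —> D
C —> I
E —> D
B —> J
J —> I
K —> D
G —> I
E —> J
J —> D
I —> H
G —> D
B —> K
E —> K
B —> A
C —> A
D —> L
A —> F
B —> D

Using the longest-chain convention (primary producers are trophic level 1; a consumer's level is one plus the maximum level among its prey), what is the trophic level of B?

Trophic level 4

L is a producer → level 1.
D eats L → level 2.
K eats D (level 2); other prey at levels: A 2 → level 3.
B eats K (level 3); other prey at levels: D 2, A 2, J 3 → level 4.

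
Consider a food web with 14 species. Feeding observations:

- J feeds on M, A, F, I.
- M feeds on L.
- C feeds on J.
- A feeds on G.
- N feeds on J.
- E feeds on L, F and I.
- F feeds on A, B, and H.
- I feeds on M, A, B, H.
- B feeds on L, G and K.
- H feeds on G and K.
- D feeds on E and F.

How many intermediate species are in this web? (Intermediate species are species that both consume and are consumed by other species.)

Intermediate species (has both prey and predators): B, H, M, A, F, I, J, E.
Count: 8.

8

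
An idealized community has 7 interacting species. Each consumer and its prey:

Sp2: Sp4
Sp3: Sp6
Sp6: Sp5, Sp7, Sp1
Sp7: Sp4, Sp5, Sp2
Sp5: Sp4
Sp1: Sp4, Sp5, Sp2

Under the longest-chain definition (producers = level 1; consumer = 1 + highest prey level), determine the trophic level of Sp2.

Sp4 is a producer → level 1.
Sp2 eats Sp4 → level 2.

Trophic level 2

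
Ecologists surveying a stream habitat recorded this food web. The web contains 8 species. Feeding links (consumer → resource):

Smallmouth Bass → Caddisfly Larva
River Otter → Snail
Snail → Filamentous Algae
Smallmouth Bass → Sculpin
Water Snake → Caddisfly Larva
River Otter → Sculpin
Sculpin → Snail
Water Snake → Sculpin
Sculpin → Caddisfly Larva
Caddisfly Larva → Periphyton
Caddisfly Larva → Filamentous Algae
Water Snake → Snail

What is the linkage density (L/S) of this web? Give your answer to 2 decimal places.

L/S = 1.50

There are L = 12 links among S = 8 species.
L/S = 12/8 = 1.5000 ≈ 1.50.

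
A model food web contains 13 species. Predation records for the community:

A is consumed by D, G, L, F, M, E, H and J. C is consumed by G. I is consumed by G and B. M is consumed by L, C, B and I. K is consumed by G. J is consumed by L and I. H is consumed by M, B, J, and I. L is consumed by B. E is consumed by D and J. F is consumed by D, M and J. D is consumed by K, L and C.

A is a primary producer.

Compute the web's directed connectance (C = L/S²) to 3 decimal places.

The web has S = 13 species and L = 31 feeding links.
C = L / S² = 31 / 169 = 0.1834 ≈ 0.183.

C = 0.183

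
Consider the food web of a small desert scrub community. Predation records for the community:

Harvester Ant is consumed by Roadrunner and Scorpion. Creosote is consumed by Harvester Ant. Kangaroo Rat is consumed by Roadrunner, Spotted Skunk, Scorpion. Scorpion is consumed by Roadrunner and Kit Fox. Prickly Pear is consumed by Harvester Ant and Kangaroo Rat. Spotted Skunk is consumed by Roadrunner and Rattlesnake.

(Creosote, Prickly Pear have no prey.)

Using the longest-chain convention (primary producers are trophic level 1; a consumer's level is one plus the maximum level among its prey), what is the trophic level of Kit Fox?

Trophic level 4

Creosote is a producer → level 1.
Harvester Ant eats Creosote (level 1); other prey at levels: Prickly Pear 1 → level 2.
Scorpion eats Harvester Ant (level 2); other prey at levels: Kangaroo Rat 2 → level 3.
Kit Fox eats Scorpion → level 4.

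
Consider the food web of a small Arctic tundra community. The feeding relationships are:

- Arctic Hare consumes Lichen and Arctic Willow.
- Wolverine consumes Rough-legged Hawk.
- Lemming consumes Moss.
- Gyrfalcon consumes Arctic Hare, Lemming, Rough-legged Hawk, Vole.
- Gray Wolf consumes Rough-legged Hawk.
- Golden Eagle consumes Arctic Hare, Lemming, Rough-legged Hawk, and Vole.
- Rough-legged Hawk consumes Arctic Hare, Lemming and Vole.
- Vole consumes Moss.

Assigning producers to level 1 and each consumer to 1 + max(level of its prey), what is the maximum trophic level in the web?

4

Producers (level 1): Lichen, Arctic Willow, Moss.
Moss → Vole → Rough-legged Hawk → Golden Eagle gives Golden Eagle level 4.
No species has a prey at level 4, so no species reaches level 5.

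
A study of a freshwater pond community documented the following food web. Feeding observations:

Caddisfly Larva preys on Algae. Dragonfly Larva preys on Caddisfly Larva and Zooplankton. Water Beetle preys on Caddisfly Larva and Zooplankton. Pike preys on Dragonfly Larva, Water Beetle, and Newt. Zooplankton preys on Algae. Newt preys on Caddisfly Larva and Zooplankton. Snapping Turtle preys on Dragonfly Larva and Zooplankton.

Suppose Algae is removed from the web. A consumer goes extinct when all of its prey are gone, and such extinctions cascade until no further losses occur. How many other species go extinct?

7

Remove Algae.
Round 1: Caddisfly Larva (all prey gone), Zooplankton (all prey gone) → extinct.
Round 2: Newt (all prey gone), Water Beetle (all prey gone), Dragonfly Larva (all prey gone) → extinct.
Round 3: Pike (all prey gone), Snapping Turtle (all prey gone) → extinct.
No further losses. Total secondary extinctions: 7.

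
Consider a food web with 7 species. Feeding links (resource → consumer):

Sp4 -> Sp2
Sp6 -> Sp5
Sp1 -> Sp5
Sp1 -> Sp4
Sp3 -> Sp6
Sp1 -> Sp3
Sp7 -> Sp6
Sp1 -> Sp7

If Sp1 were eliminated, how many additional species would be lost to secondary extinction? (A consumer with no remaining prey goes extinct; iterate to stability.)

6

Remove Sp1.
Round 1: Sp4 (all prey gone), Sp3 (all prey gone), Sp7 (all prey gone) → extinct.
Round 2: Sp2 (all prey gone), Sp6 (all prey gone) → extinct.
Round 3: Sp5 (all prey gone) → extinct.
No further losses. Total secondary extinctions: 6.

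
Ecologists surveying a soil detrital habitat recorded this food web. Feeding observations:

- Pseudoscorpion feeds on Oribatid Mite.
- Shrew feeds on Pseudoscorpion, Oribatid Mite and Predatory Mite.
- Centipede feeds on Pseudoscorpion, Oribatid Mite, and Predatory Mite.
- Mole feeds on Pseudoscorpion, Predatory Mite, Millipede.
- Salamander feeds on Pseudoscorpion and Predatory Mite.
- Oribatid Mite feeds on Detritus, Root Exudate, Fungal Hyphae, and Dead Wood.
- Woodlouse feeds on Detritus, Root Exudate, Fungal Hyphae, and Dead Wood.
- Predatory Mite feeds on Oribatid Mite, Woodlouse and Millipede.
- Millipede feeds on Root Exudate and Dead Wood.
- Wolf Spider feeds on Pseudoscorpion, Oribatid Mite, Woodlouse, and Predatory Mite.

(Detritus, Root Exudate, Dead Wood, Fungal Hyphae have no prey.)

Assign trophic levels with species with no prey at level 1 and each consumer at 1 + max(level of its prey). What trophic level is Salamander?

Detritus has no prey (basal) → level 1.
Oribatid Mite eats Detritus (level 1); other prey at levels: Root Exudate 1, Dead Wood 1, Fungal Hyphae 1 → level 2.
Predatory Mite eats Oribatid Mite (level 2); other prey at levels: Woodlouse 2, Millipede 2 → level 3.
Salamander eats Predatory Mite (level 3); other prey at levels: Pseudoscorpion 3 → level 4.

Trophic level 4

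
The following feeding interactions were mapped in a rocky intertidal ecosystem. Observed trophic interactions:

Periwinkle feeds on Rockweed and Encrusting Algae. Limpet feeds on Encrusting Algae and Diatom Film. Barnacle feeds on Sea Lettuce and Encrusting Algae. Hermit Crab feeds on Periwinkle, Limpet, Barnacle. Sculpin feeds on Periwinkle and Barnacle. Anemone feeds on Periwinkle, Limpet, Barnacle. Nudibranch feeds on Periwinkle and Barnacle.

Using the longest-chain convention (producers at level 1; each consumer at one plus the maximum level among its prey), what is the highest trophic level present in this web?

3

Producers (level 1): Rockweed, Sea Lettuce, Encrusting Algae, Diatom Film.
Sea Lettuce → Barnacle → Nudibranch gives Nudibranch level 3.
No species has a prey at level 3, so no species reaches level 4.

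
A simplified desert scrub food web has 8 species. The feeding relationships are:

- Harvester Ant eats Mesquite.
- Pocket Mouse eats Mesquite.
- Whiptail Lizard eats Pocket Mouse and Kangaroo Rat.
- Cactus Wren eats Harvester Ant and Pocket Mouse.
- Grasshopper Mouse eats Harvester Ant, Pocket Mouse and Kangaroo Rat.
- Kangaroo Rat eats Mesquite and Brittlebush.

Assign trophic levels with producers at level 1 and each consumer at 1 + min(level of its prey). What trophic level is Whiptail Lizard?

Trophic level 3

Mesquite is a producer → level 1.
Pocket Mouse eats Mesquite → level 2.
Whiptail Lizard eats Pocket Mouse → level 3.
No prey of Whiptail Lizard is below level 2, so 3 is the minimum.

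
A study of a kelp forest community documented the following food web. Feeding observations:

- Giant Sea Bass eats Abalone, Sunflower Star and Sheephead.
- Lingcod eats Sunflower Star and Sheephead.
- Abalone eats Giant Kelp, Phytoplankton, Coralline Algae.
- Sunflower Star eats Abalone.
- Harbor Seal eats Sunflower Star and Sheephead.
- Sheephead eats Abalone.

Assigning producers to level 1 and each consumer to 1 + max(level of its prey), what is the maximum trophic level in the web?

Producers (level 1): Phytoplankton, Giant Kelp, Coralline Algae.
Phytoplankton → Abalone → Sheephead → Harbor Seal gives Harbor Seal level 4.
No species has a prey at level 4, so no species reaches level 5.

4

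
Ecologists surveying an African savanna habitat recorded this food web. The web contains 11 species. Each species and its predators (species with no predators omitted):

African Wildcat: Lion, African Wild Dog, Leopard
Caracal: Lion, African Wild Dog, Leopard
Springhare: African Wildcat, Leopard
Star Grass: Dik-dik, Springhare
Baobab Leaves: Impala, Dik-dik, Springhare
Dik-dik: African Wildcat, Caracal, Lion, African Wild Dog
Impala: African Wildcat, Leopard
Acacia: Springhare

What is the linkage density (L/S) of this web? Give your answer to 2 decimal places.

L/S = 1.82

There are L = 20 links among S = 11 species.
L/S = 20/11 = 1.8182 ≈ 1.82.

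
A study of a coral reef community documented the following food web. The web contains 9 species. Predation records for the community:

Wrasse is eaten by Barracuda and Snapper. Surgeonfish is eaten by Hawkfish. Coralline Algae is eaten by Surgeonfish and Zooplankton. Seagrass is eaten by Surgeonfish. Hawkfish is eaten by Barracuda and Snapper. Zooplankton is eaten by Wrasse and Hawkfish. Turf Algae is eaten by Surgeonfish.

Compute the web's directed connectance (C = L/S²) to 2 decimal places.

C = 0.14

The web has S = 9 species and L = 11 feeding links.
C = L / S² = 11 / 81 = 0.1358 ≈ 0.14.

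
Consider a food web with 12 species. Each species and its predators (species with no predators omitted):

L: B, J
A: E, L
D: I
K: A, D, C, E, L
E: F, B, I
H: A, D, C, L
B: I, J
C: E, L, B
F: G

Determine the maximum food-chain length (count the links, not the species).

One longest chain: H → A → E → B → I.
It has 5 species and 4 links.

4 links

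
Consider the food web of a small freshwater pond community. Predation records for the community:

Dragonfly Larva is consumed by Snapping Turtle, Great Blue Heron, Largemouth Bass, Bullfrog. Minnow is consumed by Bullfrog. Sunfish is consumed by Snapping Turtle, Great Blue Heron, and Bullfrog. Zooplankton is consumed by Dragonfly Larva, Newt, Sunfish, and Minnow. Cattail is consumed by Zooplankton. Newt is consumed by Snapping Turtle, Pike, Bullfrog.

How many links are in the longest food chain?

One longest chain: Cattail → Zooplankton → Dragonfly Larva → Largemouth Bass.
It has 4 species and 3 links.

3 links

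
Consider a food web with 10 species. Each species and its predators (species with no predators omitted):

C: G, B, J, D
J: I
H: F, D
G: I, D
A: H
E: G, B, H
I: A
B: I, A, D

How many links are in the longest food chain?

5 links

One longest chain: C → G → I → A → H → F.
It has 6 species and 5 links.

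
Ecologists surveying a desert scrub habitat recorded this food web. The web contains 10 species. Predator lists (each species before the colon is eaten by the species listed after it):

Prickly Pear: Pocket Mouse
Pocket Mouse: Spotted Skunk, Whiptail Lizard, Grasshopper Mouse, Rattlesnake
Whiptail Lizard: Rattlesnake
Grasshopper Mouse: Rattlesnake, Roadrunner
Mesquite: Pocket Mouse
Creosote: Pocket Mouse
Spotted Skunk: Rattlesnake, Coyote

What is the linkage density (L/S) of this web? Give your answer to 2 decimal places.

There are L = 12 links among S = 10 species.
L/S = 12/10 = 1.2000 ≈ 1.20.

L/S = 1.20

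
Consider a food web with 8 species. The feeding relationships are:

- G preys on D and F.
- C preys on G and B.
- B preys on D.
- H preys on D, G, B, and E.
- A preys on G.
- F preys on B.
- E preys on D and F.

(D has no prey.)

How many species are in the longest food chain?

One longest chain: D → B → F → G → C.
It has 5 species and 4 links.

5 species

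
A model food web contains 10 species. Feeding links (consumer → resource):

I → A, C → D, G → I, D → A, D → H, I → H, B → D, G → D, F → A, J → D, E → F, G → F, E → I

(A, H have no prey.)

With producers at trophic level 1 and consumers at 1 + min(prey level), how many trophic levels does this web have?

3

Producers (level 1): A, H.
Following each consumer down to its lowest-level prey: A → I → E (levels 1 through 3).
All prey of E (I 2, F 2) are at level 2 or above, so E is at level 1 + 2 = 3.
Every consumer has at least one prey at level 2 or below, so none exceeds level 3.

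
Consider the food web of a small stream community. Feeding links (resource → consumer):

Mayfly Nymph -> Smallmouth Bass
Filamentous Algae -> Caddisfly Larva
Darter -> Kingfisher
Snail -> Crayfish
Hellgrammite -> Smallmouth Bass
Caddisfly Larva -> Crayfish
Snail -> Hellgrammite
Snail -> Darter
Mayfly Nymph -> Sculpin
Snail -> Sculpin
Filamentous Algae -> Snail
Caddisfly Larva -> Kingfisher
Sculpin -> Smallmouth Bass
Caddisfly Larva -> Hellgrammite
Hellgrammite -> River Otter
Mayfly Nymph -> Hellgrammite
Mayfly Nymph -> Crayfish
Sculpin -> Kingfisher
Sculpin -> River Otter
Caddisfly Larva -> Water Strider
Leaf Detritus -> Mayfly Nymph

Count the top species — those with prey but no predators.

5

Top species (has prey, but nothing eats it): Crayfish, Water Strider, Kingfisher, River Otter, Smallmouth Bass.
Count: 5.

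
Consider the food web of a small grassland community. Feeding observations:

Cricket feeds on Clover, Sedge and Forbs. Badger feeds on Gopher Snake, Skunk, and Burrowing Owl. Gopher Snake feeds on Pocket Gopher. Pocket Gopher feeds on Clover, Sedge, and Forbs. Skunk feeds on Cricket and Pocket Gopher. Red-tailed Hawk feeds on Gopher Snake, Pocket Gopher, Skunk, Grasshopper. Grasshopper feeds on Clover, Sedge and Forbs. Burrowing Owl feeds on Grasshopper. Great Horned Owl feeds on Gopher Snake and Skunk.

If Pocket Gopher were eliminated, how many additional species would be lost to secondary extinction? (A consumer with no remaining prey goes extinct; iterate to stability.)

Remove Pocket Gopher.
Round 1: Gopher Snake (all prey gone) → extinct.
No further losses. Total secondary extinctions: 1.

1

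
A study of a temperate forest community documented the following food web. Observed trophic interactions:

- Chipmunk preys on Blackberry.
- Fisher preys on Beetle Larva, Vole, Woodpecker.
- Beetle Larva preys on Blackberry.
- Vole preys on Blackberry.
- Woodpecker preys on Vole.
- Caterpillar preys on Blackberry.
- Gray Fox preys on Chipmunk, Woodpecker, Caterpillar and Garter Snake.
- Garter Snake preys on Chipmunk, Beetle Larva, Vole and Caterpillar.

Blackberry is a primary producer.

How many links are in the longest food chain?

3 links

One longest chain: Blackberry → Vole → Woodpecker → Gray Fox.
It has 4 species and 3 links.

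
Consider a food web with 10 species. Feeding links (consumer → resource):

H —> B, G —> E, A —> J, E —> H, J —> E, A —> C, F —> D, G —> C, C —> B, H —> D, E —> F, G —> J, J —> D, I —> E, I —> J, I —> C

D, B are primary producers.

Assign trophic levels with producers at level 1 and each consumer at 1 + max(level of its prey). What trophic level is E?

Trophic level 3

D is a producer → level 1.
F eats D → level 2.
E eats F (level 2); other prey at levels: H 2 → level 3.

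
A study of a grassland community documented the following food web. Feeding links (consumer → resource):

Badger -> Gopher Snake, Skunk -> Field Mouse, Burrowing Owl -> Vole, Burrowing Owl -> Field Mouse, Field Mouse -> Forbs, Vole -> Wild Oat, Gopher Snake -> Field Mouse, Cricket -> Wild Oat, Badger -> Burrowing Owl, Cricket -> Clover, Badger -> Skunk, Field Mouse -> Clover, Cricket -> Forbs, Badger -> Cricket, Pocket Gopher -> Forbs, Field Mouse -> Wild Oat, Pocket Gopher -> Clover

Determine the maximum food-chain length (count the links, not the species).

3 links

One longest chain: Forbs → Field Mouse → Burrowing Owl → Badger.
It has 4 species and 3 links.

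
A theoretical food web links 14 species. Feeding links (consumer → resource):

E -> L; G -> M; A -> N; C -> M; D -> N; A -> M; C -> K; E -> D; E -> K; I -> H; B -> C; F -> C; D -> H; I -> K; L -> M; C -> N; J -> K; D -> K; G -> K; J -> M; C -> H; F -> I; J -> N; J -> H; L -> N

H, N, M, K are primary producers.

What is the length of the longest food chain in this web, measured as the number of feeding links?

One longest chain: H → C → B.
It has 3 species and 2 links.

2 links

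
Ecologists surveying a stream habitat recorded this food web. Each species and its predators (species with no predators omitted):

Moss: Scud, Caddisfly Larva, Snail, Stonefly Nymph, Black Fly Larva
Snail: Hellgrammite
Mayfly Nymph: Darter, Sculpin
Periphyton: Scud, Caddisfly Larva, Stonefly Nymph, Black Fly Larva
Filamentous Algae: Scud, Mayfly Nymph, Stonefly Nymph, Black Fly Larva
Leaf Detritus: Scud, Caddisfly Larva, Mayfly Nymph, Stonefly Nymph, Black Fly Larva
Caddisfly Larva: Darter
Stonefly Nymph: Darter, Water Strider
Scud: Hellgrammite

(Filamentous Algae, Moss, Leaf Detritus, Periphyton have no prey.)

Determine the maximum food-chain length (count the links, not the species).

One longest chain: Filamentous Algae → Scud → Hellgrammite.
It has 3 species and 2 links.

2 links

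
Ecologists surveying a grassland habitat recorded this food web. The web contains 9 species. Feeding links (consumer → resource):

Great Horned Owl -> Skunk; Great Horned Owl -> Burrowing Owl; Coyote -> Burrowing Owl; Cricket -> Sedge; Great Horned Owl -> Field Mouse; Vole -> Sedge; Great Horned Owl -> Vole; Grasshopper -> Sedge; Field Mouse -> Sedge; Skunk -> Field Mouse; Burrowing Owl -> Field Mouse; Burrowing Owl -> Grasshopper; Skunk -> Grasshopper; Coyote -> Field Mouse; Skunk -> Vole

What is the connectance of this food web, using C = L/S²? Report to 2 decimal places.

The web has S = 9 species and L = 15 feeding links.
C = L / S² = 15 / 81 = 0.1852 ≈ 0.19.

C = 0.19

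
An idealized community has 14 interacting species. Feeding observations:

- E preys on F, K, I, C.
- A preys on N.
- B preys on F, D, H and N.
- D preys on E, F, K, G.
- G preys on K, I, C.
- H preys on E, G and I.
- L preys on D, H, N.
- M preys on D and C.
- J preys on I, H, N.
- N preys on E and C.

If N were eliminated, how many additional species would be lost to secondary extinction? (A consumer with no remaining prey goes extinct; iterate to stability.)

Remove N.
Round 1: A (all prey gone) → extinct.
No further losses. Total secondary extinctions: 1.

1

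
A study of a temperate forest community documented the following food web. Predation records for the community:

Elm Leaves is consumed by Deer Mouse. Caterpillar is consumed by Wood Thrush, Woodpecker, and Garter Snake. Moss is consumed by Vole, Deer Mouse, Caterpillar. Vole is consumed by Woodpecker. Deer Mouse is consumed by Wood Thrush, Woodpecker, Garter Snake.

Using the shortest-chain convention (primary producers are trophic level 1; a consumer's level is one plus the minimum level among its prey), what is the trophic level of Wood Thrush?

Trophic level 3

Moss is a producer → level 1.
Deer Mouse eats Moss → level 2.
Wood Thrush eats Deer Mouse → level 3.
No prey of Wood Thrush is below level 2, so 3 is the minimum.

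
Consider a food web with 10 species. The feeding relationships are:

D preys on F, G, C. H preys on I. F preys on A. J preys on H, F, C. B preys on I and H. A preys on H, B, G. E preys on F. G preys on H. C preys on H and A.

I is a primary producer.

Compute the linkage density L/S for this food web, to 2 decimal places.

There are L = 17 links among S = 10 species.
L/S = 17/10 = 1.7000 ≈ 1.70.

L/S = 1.70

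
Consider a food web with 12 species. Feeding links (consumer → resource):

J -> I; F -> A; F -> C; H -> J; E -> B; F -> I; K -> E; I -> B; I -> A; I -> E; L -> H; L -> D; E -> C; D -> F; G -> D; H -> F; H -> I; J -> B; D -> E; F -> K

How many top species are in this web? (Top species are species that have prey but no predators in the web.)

2

Top species (has prey, but nothing eats it): G, L.
Count: 2.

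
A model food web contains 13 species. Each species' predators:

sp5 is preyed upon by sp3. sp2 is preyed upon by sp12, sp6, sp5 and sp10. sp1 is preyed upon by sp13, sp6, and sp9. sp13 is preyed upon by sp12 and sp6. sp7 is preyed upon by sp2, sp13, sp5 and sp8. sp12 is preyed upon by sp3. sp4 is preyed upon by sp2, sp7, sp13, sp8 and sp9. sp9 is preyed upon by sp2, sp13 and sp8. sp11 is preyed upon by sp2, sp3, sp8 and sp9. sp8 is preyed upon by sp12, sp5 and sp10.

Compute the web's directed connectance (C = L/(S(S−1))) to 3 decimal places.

The web has S = 13 species and L = 30 feeding links.
C = L / (S(S−1)) = 30 / 156 = 0.1923 ≈ 0.192.

C = 0.192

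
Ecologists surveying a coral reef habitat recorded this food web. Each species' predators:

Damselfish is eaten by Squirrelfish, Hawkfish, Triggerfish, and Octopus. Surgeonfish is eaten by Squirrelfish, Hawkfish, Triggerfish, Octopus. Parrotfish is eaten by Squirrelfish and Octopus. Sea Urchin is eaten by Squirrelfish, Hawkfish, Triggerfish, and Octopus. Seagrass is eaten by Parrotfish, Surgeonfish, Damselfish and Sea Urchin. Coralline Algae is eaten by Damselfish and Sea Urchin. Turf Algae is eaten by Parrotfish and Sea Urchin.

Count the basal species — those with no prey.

3

Basal species (no prey listed): Coralline Algae, Turf Algae, Seagrass.
Count: 3.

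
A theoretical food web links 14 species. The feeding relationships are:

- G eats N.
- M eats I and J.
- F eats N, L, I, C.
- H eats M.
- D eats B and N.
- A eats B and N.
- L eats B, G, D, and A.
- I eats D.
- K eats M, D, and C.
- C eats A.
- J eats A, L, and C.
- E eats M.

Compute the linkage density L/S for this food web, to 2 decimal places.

There are L = 25 links among S = 14 species.
L/S = 25/14 = 1.7857 ≈ 1.79.

L/S = 1.79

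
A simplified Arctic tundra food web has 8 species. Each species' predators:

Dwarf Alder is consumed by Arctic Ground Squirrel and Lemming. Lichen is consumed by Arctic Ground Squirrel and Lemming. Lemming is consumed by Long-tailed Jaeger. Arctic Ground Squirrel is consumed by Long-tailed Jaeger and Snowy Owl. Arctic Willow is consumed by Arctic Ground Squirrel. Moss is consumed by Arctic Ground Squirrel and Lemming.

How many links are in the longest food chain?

One longest chain: Lichen → Lemming → Long-tailed Jaeger.
It has 3 species and 2 links.

2 links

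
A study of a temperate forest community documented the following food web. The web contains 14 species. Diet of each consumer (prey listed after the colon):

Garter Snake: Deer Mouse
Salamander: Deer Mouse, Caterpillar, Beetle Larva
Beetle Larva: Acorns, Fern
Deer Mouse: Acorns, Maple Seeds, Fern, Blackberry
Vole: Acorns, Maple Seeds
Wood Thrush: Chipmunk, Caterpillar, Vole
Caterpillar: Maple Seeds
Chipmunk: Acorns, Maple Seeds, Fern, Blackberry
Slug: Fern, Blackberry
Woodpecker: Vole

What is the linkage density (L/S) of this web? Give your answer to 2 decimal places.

L/S = 1.64

There are L = 23 links among S = 14 species.
L/S = 23/14 = 1.6429 ≈ 1.64.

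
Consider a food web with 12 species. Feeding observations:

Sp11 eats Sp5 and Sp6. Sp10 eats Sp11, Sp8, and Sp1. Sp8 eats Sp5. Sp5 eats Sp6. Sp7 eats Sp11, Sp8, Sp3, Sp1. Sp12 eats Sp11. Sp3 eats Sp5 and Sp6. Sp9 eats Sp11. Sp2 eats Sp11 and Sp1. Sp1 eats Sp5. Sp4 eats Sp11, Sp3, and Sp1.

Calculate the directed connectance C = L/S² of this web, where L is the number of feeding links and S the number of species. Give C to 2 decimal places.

The web has S = 12 species and L = 21 feeding links.
C = L / S² = 21 / 144 = 0.1458 ≈ 0.15.

C = 0.15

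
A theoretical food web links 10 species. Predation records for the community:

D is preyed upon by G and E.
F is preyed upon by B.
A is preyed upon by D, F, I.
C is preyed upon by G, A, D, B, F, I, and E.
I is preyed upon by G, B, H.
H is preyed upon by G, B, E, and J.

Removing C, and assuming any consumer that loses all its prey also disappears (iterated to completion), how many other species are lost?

9

Remove C.
Round 1: A (all prey gone) → extinct.
Round 2: I (all prey gone), F (all prey gone), D (all prey gone) → extinct.
Round 3: H (all prey gone) → extinct.
Round 4: G (all prey gone), B (all prey gone), E (all prey gone), J (all prey gone) → extinct.
No further losses. Total secondary extinctions: 9.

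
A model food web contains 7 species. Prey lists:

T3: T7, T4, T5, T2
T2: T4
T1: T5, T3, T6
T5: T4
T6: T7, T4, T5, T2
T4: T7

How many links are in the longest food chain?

4 links

One longest chain: T7 → T4 → T5 → T3 → T1.
It has 5 species and 4 links.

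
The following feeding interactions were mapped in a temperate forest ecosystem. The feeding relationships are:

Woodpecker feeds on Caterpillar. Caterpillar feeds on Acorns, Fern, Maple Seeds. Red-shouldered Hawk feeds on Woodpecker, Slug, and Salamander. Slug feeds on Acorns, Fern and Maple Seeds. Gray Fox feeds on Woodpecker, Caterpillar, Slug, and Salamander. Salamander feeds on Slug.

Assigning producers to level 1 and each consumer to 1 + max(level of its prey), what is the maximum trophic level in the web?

4

Producers (level 1): Acorns, Fern, Maple Seeds.
Acorns → Caterpillar → Woodpecker → Gray Fox gives Gray Fox level 4.
No species has a prey at level 4, so no species reaches level 5.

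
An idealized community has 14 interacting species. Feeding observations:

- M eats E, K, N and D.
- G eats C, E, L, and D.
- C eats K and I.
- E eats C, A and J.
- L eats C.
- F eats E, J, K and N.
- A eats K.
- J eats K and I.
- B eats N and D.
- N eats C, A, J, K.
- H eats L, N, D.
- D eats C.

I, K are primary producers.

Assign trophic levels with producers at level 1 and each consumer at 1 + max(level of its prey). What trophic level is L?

I is a producer → level 1.
C eats I (level 1); other prey at levels: K 1 → level 2.
L eats C → level 3.

Trophic level 3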